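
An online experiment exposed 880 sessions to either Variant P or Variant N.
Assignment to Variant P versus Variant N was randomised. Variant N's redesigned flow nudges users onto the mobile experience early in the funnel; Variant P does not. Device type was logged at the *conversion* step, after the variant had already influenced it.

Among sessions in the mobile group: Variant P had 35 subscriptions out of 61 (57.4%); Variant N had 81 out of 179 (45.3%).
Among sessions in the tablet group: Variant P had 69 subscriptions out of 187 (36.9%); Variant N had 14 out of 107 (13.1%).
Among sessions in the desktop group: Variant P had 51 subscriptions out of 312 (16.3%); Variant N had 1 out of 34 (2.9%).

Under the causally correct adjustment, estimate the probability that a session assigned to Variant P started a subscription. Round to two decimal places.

0.28

The device type-specific comparison favours Variant P throughout, but the pooled figures favour Variant N. The question is whether to condition on device type.
Device type lies on the pathway variant → device type → outcome, so adjusting for it blocks the indirect effect. For the total causal effect of variant, use the unadjusted pooled rates.
So P(outcome | do(Variant P)) is just the pooled rate for Variant P: 155/560 = 0.277.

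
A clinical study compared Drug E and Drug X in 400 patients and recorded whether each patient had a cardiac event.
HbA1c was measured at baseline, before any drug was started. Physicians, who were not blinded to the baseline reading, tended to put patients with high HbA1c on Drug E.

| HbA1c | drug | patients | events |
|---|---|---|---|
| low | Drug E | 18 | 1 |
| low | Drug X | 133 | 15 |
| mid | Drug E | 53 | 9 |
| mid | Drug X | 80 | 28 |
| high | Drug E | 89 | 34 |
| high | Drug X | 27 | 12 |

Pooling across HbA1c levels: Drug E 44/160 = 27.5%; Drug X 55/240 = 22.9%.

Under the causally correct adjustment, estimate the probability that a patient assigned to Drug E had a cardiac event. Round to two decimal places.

The HbA1c-specific comparison favours Drug E throughout, but the pooled figures favour Drug X. The question is whether to condition on HbA1c.
HbA1c differs across drugs for reasons unrelated to any effect of the drug itself, and it separately predicts the outcome — a classic confounder. We must compare within HbA1c levels.
Standardising Drug E to the population HbA1c mix: 0.378·1/18 + 0.333·9/53 + 0.290·34/89 = 0.188.

0.19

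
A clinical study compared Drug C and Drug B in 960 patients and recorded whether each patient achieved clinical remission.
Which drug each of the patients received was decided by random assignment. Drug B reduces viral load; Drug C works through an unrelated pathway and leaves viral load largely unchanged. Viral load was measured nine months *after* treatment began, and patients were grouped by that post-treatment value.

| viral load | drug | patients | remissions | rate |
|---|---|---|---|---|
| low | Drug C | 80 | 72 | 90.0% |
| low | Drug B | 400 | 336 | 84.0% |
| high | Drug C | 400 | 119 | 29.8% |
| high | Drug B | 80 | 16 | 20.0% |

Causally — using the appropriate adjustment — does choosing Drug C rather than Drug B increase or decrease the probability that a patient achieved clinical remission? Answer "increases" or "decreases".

Drug C is higher inside every viral load stratum but Drug B is higher in aggregate. Whether to stratify depends on how viral load relates to the drug.
Viral load is downstream of the drug. One should not condition on a consequence of treatment, so the overall rates are the right comparison.
Pooled: Drug C 39.8% vs Drug B 73.3%; Drug B is higher overall.

decreases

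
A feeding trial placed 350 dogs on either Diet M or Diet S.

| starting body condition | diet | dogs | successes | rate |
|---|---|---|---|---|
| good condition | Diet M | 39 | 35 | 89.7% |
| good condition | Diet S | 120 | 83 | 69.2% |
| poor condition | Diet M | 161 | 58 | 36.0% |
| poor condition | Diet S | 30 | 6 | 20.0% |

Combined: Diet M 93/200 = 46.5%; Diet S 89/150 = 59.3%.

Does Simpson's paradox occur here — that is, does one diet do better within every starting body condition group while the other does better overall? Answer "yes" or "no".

Within each starting body condition level (good condition 89.7% vs 69.2%; poor condition 36.0% vs 20.0%), Diet M has the higher rate every time. Pooled: 46.5% vs 59.3% — Diet S has the higher rate overall. The two comparisons disagree.

yes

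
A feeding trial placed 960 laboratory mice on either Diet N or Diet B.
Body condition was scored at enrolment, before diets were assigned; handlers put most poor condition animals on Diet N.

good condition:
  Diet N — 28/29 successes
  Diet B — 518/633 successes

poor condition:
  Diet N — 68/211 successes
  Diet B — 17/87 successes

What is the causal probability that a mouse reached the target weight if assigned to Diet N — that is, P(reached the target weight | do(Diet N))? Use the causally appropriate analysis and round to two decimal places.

0.77

Since starting body condition is a pre-existing factor (not a product of the diet) and it affects the outcome on its own, it is a confounder. The stratified rates, not the pooled rate, identify the causal effect.
Standardising Diet N to the population starting body condition mix: 0.690·28/29 + 0.310·68/211 = 0.766.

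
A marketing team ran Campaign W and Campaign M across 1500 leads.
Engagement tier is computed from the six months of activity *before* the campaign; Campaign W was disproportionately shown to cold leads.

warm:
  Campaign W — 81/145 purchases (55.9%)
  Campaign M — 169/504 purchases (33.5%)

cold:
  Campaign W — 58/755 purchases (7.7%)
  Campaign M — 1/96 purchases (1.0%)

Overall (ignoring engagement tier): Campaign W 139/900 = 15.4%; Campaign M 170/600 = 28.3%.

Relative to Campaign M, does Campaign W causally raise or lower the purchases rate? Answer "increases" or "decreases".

increases

The stratified and pooled comparisons disagree (Campaign W wins within each engagement tier; Campaign M wins overall), so the answer turns on the causal role of engagement tier.
Since engagement tier is a pre-existing factor (not a product of the campaign) and it affects the outcome on its own, it is a confounder. The stratified rates, not the pooled rate, identify the causal effect.
Within each level — warm: 55.9% vs 33.5%; cold: 7.7% vs 1.0% — Campaign W is higher every time.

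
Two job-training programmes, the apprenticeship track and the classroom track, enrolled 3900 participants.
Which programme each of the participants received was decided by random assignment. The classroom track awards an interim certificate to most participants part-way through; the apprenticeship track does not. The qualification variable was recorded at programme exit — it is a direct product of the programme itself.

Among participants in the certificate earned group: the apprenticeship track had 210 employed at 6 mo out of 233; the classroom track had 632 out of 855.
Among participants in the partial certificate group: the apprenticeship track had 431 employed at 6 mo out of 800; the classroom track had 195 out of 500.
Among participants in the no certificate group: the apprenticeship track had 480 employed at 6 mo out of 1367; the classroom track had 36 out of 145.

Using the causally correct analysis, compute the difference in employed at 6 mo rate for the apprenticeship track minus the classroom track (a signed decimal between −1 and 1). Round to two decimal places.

-0.11

the apprenticeship track is higher inside every qualification attained during the programme stratum but the classroom track is higher in aggregate. Whether to stratify depends on how qualification attained during the programme relates to the programme.
Because the programme influences qualification attained during the programme, qualification attained during the programme is a post-treatment mediator, not a confounder. Stratifying on it would bias the estimate; the causal effect is the crude pooled difference.
The causal difference is the pooled difference: 0.467 − 0.575 = -0.108.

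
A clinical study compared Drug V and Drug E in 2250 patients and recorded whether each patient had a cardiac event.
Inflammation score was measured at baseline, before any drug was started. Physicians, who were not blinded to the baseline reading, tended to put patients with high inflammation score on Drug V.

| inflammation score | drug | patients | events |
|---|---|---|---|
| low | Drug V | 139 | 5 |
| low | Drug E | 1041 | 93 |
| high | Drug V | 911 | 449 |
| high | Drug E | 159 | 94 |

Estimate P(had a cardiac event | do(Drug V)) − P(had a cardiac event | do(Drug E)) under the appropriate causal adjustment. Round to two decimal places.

-0.07

Inflammation score satisfies the back-door criterion: it is not a descendant of the drug, and it blocks the spurious path from drug to outcome. Adjusting for it (i.e., using the within-inflammation score rates) gives the causal effect.
Adjusting over the population distribution of inflammation score: 0.524·(0.036−0.089) + 0.476·(0.493−0.591) = -0.075.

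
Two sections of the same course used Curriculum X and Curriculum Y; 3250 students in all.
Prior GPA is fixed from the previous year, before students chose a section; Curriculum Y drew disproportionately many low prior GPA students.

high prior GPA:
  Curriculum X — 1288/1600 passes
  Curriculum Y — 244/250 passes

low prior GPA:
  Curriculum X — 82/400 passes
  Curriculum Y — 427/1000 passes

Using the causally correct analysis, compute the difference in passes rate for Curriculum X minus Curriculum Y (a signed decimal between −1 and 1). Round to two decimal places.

-0.19

Here prior GPA band is a common cause — it drives both which teaching method a case falls under and the outcome. The crude comparison mixes populations; the stratum-specific rates are the causally relevant ones.
Adjusting over the population distribution of prior GPA band: 0.569·(0.805−0.976) + 0.431·(0.205−0.427) = -0.193.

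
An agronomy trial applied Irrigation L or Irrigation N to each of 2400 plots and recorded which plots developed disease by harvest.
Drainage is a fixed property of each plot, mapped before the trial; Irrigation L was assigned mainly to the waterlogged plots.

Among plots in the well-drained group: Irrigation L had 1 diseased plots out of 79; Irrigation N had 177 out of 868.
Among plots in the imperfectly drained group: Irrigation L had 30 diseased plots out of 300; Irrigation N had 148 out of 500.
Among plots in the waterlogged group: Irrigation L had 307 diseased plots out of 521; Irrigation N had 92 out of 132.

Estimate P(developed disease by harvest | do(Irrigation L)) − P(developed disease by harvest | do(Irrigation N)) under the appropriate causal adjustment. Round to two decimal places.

Here field drainage is a common cause — it drives both which irrigation a case falls under and the outcome. The crude comparison mixes populations; the stratum-specific rates are the causally relevant ones.
Adjusting over the population distribution of field drainage: 0.395·(0.013−0.204) + 0.333·(0.100−0.296) + 0.272·(0.589−0.697) = -0.170.

-0.17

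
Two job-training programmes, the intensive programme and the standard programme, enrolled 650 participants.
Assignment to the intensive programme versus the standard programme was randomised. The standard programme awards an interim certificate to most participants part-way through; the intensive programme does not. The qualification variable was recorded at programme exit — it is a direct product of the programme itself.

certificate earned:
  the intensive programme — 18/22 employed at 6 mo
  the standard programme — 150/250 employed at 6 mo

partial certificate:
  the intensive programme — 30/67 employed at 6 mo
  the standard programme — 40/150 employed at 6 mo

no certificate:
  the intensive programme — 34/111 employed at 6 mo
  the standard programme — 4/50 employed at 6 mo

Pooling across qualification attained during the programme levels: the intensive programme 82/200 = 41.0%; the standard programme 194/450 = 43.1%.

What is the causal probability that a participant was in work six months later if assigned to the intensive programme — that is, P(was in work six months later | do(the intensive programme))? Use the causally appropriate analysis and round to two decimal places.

the intensive programme is higher inside every qualification attained during the programme stratum but the standard programme is higher in aggregate. Whether to stratify depends on how qualification attained during the programme relates to the programme.
Stratifying would compare programmes among participants the programmes themselves sorted into qualification attained during the programme groups — a form of selection on an intermediate. The unconditioned pooled rates give the total causal effect.
So P(outcome | do(the intensive programme)) is just the pooled rate for the intensive programme: 82/200 = 0.410.

0.41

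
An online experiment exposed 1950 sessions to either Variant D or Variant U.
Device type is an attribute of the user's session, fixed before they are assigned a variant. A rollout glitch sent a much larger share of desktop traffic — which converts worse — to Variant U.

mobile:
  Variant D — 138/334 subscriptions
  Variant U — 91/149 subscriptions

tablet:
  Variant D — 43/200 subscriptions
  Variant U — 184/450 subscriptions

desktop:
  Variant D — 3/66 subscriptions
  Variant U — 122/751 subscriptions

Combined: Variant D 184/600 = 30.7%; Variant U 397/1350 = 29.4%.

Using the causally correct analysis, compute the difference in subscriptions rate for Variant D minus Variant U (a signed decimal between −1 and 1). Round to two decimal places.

-0.16

Within every device type level Variant U has the higher rate, yet pooled Variant D does — Simpson's reversal.
Since device type is a pre-existing factor (not a product of the variant) and it affects the outcome on its own, it is a confounder. The stratified rates, not the pooled rate, identify the causal effect.
Adjusting over the population distribution of device type: 0.248·(0.413−0.611) + 0.333·(0.215−0.409) + 0.419·(0.045−0.162) = -0.163.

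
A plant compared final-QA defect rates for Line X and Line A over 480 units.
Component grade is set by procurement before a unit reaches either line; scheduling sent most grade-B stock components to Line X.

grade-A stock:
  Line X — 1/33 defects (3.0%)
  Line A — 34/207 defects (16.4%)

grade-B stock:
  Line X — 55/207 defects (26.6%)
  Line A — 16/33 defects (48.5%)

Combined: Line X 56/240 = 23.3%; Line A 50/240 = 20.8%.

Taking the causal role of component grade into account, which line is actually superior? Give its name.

Line X

The stratified and pooled comparisons disagree (Line X wins within each component grade; Line A wins overall), so the answer turns on the causal role of component grade.
Here component grade is a common cause — it drives both which line a case falls under and the outcome. The crude comparison mixes populations; the stratum-specific rates are the causally relevant ones.
Within each level — grade-A stock: 3.0% vs 16.4%; grade-B stock: 26.6% vs 48.5% — Line X is lower every time.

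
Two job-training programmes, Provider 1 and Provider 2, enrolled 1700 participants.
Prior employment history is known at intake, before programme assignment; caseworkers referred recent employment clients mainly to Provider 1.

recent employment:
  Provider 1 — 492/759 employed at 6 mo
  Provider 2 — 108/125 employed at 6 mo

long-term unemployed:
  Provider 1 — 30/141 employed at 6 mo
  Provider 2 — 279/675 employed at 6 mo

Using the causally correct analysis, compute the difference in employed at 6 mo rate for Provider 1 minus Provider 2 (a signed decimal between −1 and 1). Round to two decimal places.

Prior employment history differs across programmes for reasons unrelated to any effect of the programme itself, and it separately predicts the outcome — a classic confounder. We must compare within prior employment history levels.
Adjusting over the population distribution of prior employment history: 0.520·(0.648−0.864) + 0.480·(0.213−0.413) = -0.208.

-0.21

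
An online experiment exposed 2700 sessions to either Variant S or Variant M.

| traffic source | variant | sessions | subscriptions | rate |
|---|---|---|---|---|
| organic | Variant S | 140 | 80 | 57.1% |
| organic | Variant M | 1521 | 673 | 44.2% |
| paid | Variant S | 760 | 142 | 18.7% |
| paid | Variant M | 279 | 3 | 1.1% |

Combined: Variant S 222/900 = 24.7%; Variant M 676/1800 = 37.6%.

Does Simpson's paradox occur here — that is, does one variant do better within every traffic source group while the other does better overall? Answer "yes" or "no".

yes

Within each traffic source level (organic 57.1% vs 44.2%; paid 18.7% vs 1.1%), Variant S has the higher rate every time. Pooled: 24.7% vs 37.6% — Variant M has the higher rate overall. The two comparisons disagree.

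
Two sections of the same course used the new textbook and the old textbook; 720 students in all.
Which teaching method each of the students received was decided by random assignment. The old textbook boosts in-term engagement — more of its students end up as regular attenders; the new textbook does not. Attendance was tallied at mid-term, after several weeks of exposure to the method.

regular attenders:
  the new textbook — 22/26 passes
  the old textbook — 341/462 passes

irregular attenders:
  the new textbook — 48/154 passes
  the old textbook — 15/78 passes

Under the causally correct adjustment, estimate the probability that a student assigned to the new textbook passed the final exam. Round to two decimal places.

0.39

Mid-term attendance is downstream of the teaching method. One should not condition on a consequence of treatment, so the overall rates are the right comparison.
So P(outcome | do(the new textbook)) is just the pooled rate for the new textbook: 70/180 = 0.389.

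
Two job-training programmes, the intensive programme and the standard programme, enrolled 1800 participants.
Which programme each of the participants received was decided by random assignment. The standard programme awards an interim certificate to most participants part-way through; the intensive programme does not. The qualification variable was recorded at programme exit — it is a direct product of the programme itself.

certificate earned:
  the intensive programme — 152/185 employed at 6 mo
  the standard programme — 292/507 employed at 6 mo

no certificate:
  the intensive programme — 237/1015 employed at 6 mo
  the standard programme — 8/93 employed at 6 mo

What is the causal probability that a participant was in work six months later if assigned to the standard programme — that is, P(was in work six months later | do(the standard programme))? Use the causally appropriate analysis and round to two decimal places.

0.50

Stratifying would compare programmes among participants the programmes themselves sorted into qualification attained during the programme groups — a form of selection on an intermediate. The unconditioned pooled rates give the total causal effect.
So P(outcome | do(the standard programme)) is just the pooled rate for the standard programme: 300/600 = 0.500.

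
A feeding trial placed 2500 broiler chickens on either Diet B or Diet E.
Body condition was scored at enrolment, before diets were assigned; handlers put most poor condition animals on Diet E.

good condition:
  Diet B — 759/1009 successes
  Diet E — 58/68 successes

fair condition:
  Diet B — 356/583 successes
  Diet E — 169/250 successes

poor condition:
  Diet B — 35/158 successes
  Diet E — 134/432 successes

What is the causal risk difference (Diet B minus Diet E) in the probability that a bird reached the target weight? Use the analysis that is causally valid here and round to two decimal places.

-0.09

Nothing the diet does changes starting body condition; the imbalance is an allocation artefact. With starting body condition also predicting the outcome, the pooled figure is confounded, and the within-stratum comparison is the causal one.
Adjusting over the population distribution of starting body condition: 0.431·(0.752−0.853) + 0.333·(0.611−0.676) + 0.236·(0.222−0.310) = -0.086.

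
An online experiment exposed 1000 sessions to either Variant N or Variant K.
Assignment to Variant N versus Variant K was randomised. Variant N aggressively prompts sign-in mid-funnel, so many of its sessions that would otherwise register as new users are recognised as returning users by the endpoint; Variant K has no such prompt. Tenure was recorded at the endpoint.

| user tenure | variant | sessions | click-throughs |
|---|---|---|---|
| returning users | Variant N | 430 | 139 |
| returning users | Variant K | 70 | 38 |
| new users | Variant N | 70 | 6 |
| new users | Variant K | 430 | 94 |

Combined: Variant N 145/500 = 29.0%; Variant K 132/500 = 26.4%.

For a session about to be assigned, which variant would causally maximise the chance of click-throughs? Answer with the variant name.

Variant K is higher inside every user tenure stratum but Variant N is higher in aggregate. Whether to stratify depends on how user tenure relates to the variant.
Because the variant influences user tenure, user tenure is a post-treatment mediator, not a confounder. Stratifying on it would bias the estimate; the causal effect is the crude pooled difference.
Pooled: Variant N 29.0% vs Variant K 26.4%; Variant N is higher overall.

Variant N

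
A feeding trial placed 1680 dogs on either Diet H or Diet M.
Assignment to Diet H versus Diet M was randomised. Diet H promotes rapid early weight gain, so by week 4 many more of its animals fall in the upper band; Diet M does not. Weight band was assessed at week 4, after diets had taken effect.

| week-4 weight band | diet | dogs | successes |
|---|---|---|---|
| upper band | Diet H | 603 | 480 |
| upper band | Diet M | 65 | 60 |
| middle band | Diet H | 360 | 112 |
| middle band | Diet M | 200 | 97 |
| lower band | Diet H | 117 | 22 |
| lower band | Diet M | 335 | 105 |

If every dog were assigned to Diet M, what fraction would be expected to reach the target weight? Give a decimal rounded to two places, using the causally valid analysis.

The week-4 weight band-specific comparison favours Diet M throughout, but the pooled figures favour Diet H. The question is whether to condition on week-4 weight band.
The distribution of week-4 weight band is itself part of what the diet does — it is an intermediate outcome. Holding it fixed would remove that part of the effect; the total effect is the pooled difference.
So P(outcome | do(Diet M)) is just the pooled rate for Diet M: 262/600 = 0.437.

0.44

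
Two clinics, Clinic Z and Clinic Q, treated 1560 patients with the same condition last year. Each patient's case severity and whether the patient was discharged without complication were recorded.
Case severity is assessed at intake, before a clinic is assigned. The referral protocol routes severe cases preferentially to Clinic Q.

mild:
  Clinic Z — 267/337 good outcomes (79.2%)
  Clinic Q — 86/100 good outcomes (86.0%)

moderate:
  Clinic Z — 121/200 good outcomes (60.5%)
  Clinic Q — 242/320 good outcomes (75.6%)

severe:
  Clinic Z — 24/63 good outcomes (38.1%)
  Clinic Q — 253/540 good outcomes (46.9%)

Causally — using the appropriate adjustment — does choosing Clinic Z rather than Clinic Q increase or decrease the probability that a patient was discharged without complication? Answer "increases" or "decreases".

The stratified and pooled comparisons disagree (Clinic Q wins within each case severity; Clinic Z wins overall), so the answer turns on the causal role of case severity.
Here case severity is a common cause — it drives both which clinic a case falls under and the outcome. The crude comparison mixes populations; the stratum-specific rates are the causally relevant ones.
Within each level — mild: 79.2% vs 86.0%; moderate: 60.5% vs 75.6%; severe: 38.1% vs 46.9% — Clinic Q is higher every time.

decreases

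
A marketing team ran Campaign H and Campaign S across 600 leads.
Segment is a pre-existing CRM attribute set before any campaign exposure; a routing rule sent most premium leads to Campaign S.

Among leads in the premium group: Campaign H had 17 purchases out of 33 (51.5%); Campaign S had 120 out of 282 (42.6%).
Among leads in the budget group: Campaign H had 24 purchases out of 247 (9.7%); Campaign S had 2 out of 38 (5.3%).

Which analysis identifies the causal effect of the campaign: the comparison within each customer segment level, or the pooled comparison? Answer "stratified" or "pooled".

stratified

The imbalance in customer segment arose from how leads were allocated, not from anything the campaign did; and customer segment independently affects the outcome. The pooled gap is confounded — condition on customer segment.
Within each level — premium: 51.5% vs 42.6%; budget: 9.7% vs 5.3% — Campaign H is higher every time.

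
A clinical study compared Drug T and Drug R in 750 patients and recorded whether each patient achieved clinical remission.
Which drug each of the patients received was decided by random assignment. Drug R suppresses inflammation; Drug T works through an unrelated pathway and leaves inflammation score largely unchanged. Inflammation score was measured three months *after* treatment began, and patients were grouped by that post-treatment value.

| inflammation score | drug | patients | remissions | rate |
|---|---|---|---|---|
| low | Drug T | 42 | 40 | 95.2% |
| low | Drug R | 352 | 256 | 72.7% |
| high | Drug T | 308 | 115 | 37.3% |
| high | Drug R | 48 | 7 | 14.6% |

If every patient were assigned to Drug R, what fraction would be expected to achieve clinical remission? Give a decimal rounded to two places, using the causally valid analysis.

0.66

Inflammation score lies on the pathway drug → inflammation score → outcome, so adjusting for it blocks the indirect effect. For the total causal effect of drug, use the unadjusted pooled rates.
So P(outcome | do(Drug R)) is just the pooled rate for Drug R: 263/400 = 0.657.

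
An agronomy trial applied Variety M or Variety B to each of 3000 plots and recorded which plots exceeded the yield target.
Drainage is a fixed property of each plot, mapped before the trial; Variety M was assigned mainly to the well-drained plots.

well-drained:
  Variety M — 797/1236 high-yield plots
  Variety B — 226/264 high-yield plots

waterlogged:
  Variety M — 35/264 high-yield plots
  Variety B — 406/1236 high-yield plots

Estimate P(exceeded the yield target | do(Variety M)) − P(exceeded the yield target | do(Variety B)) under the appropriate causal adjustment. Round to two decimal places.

-0.20

Nothing the variety does changes field drainage; the imbalance is an allocation artefact. With field drainage also predicting the outcome, the pooled figure is confounded, and the within-stratum comparison is the causal one.
Adjusting over the population distribution of field drainage: 0.500·(0.645−0.856) + 0.500·(0.133−0.328) = -0.204.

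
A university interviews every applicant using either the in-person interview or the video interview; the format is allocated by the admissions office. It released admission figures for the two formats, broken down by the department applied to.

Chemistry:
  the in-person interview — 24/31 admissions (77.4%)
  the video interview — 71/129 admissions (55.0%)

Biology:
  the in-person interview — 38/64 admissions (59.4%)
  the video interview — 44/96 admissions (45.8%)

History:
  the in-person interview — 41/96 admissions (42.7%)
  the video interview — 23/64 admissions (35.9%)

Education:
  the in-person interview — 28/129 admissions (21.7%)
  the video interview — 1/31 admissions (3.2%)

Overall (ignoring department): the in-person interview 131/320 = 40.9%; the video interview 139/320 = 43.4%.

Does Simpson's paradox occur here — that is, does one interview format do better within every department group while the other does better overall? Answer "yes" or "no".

yes

Within each department level (Chemistry 77.4% vs 55.0%; Biology 59.4% vs 45.8%; History 42.7% vs 35.9%; Education 21.7% vs 3.2%), the in-person interview has the higher rate every time. Pooled: 40.9% vs 43.4% — the video interview has the higher rate overall. The two comparisons disagree.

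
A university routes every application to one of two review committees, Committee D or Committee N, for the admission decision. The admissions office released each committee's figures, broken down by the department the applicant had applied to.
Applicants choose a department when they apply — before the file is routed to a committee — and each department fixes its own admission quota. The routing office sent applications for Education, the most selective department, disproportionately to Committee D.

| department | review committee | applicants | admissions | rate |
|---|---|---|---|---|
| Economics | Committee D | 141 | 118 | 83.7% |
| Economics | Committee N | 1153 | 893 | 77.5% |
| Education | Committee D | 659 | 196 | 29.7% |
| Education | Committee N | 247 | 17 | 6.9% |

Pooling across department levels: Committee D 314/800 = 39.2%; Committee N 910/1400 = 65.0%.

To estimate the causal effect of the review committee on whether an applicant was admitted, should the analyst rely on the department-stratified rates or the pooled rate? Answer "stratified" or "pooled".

The imbalance in department arose from how applicants were allocated, not from anything the review committee did; and department independently affects the outcome. The pooled gap is confounded — condition on department.
Within each level — Economics: 83.7% vs 77.5%; Education: 29.7% vs 6.9% — Committee D is higher every time.

stratified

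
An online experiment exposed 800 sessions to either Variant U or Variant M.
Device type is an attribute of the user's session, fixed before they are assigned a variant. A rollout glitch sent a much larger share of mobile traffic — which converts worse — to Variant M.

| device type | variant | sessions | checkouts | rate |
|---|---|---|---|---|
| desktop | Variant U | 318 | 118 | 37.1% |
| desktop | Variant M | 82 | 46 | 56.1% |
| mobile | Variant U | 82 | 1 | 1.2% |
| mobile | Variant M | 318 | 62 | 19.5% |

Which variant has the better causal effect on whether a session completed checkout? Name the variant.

Variant M

The device type-specific comparison favours Variant M throughout, but the pooled figures favour Variant U. The question is whether to condition on device type.
The imbalance in device type arose from how sessions were allocated, not from anything the variant did; and device type independently affects the outcome. The pooled gap is confounded — condition on device type.
Within each level — desktop: 37.1% vs 56.1%; mobile: 1.2% vs 19.5% — Variant M is higher every time.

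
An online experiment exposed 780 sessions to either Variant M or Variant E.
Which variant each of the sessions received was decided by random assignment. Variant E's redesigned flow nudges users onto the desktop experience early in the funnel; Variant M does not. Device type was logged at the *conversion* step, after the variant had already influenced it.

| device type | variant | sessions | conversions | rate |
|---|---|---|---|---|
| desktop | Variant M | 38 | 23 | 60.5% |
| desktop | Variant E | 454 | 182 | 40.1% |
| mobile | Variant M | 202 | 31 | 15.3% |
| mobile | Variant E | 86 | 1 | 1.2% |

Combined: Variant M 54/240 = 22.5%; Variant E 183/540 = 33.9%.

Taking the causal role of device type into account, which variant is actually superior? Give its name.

Variant E

Variant M is higher inside every device type stratum but Variant E is higher in aggregate. Whether to stratify depends on how device type relates to the variant.
Device type is downstream of the variant. One should not condition on a consequence of treatment, so the overall rates are the right comparison.
Pooled: Variant M 22.5% vs Variant E 33.9%; Variant E is higher overall.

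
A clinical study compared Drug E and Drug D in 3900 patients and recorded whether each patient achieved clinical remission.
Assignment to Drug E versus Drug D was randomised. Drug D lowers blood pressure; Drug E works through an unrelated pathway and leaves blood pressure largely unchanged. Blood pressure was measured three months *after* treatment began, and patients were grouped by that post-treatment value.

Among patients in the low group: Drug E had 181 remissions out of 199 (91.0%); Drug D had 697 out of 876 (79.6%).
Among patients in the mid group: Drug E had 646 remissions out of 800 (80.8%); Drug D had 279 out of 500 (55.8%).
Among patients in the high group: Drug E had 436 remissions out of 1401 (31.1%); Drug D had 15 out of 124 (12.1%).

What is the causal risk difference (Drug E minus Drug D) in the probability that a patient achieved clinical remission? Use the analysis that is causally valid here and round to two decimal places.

Drug E is higher inside every blood pressure stratum but Drug D is higher in aggregate. Whether to stratify depends on how blood pressure relates to the drug.
Blood pressure is recorded after the drug and is itself shifted by it — it sits on the causal path from drug to outcome. Conditioning on a mediator would strip out part of the effect we want; the pooled comparison gives the total causal effect.
The causal difference is the pooled difference: 0.526 − 0.661 = -0.134.

-0.13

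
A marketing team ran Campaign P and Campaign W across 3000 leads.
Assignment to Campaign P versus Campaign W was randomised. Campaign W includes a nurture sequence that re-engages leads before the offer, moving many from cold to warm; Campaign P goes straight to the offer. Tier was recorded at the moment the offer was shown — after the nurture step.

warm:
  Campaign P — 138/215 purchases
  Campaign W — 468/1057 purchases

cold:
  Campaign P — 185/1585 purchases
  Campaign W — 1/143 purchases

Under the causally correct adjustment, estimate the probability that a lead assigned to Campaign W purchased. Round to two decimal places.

The engagement tier-specific comparison favours Campaign P throughout, but the pooled figures favour Campaign W. The question is whether to condition on engagement tier.
Engagement tier is recorded after the campaign and is itself shifted by it — it sits on the causal path from campaign to outcome. Conditioning on a mediator would strip out part of the effect we want; the pooled comparison gives the total causal effect.
So P(outcome | do(Campaign W)) is just the pooled rate for Campaign W: 469/1200 = 0.391.

0.39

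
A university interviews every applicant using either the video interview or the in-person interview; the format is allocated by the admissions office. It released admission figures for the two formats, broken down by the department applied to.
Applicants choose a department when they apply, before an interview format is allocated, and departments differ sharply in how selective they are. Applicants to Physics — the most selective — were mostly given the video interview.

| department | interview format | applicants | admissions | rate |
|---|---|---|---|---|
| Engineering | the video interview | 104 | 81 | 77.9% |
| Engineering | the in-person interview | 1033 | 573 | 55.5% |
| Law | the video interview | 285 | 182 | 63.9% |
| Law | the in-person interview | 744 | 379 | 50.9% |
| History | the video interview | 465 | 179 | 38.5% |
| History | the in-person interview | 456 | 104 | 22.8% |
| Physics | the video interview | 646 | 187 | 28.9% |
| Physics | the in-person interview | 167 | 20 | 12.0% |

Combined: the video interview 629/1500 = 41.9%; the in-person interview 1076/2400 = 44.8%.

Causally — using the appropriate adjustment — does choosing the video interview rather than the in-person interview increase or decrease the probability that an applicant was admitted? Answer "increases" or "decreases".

Since department is a pre-existing factor (not a product of the interview format) and it affects the outcome on its own, it is a confounder. The stratified rates, not the pooled rate, identify the causal effect.
Within each level — Engineering: 77.9% vs 55.5%; Law: 63.9% vs 50.9%; History: 38.5% vs 22.8%; Physics: 28.9% vs 12.0% — the video interview is higher every time.

increases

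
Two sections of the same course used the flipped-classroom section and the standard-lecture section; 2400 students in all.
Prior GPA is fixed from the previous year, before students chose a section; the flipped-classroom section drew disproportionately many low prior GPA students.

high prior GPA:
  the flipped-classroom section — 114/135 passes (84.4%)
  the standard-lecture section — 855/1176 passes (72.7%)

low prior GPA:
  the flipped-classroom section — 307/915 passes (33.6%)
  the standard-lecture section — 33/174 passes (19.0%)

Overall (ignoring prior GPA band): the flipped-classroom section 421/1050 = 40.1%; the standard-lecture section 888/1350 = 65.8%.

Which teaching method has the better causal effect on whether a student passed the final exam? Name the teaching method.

the flipped-classroom section

Prior GPA band satisfies the back-door criterion: it is not a descendant of the teaching method, and it blocks the spurious path from teaching method to outcome. Adjusting for it (i.e., using the within-prior GPA band rates) gives the causal effect.
Within each level — high prior GPA: 84.4% vs 72.7%; low prior GPA: 33.6% vs 19.0% — the flipped-classroom section is higher every time.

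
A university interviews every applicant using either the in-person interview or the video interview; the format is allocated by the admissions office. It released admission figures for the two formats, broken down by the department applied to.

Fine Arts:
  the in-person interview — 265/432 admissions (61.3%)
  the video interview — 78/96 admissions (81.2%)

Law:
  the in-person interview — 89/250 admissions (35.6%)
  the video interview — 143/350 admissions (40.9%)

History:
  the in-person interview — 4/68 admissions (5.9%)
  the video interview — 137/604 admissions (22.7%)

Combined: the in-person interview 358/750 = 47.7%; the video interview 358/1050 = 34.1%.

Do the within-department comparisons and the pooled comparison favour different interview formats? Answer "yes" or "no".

Within each department level (Fine Arts 61.3% vs 81.2%; Law 35.6% vs 40.9%; History 5.9% vs 22.7%), the video interview has the higher rate every time. Pooled: 47.7% vs 34.1% — the in-person interview has the higher rate overall. The two comparisons disagree.

yes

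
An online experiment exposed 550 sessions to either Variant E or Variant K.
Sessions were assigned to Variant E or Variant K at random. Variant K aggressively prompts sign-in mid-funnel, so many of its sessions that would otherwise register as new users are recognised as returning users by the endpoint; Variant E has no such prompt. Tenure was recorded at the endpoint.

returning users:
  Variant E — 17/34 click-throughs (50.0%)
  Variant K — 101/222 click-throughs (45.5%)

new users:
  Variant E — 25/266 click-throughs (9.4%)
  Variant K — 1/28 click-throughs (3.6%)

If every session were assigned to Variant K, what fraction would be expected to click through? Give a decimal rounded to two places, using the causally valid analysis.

0.41

User tenure is recorded after the variant and is itself shifted by it — it sits on the causal path from variant to outcome. Conditioning on a mediator would strip out part of the effect we want; the pooled comparison gives the total causal effect.
So P(outcome | do(Variant K)) is just the pooled rate for Variant K: 102/250 = 0.408.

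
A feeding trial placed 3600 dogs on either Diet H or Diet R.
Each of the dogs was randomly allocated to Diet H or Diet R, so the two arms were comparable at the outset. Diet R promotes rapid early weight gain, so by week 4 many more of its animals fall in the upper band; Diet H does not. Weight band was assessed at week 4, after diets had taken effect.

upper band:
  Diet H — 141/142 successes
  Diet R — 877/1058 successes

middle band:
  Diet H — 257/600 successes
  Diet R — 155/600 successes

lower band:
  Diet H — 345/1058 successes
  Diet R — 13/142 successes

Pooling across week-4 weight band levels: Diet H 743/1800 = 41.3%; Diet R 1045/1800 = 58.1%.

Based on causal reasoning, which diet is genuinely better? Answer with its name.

Week-4 weight band here is a post-treatment variable shaped by the diet; conditioning on it would introduce bias rather than remove it. The overall comparison is the causal one.
Pooled: Diet H 41.3% vs Diet R 58.1%; Diet R is higher overall.

Diet R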